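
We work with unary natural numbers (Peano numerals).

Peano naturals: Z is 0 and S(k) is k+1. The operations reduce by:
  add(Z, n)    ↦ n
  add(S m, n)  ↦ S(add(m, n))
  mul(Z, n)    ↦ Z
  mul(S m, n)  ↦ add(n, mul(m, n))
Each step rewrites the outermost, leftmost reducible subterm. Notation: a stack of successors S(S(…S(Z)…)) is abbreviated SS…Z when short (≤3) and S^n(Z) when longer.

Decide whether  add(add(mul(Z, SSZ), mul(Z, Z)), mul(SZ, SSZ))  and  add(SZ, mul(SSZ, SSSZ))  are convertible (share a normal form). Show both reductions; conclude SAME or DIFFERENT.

Term A:
  start: add(add(mul(Z, SSZ), mul(Z, Z)), mul(SZ, SSZ))
  →1  add(add(Z, mul(Z, Z)), mul(SZ, SSZ))
  →2  add(mul(Z, Z), mul(SZ, SSZ))
  →3  add(Z, mul(SZ, SSZ))
  →4  mul(SZ, SSZ)
  →5  add(SSZ, mul(Z, SSZ))
  →6  S(add(SZ, mul(Z, SSZ)))
  →7  S(S(add(Z, mul(Z, SSZ))))
  →8  S(S(mul(Z, SSZ)))
  →9  SSZ

Term B:
  start: add(SZ, mul(SSZ, SSSZ))
  →1  S(add(Z, mul(SSZ, SSSZ)))
  →2  S(mul(SSZ, SSSZ))
  →3  S(add(SSSZ, mul(SZ, SSSZ)))
  →4  S(S(add(SSZ, mul(SZ, SSSZ))))
  →5  S(S(S(add(SZ, mul(SZ, SSSZ)))))
  →6  S(S(S(S(add(Z, mul(SZ, SSSZ))))))
  →7  S(S(S(S(mul(SZ, SSSZ)))))
  →8  S(S(S(S(add(SSSZ, mul(Z, SSSZ))))))
  →9  S(S(S(S(S(add(SSZ, mul(Z, SSSZ)))))))
  →10  S(S(S(S(S(S(add(SZ, mul(Z, SSSZ))))))))
  →11  S(S(S(S(S(S(S(add(Z, mul(Z, SSSZ)))))))))
  →12  S(S(S(S(S(S(S(mul(Z, SSSZ))))))))
  →13  S^7(Z)

Answer: DIFFERENT — A ⇓ SSZ, B ⇓ S^7(Z)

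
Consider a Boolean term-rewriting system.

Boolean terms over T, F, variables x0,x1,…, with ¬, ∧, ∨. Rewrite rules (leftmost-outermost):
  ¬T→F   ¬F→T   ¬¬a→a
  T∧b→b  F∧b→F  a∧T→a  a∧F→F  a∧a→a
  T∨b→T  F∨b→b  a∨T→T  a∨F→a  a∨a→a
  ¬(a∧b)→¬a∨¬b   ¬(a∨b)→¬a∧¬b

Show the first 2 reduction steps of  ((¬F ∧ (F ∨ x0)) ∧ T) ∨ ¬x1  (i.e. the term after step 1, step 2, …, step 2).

  start: ((¬F ∧ (F ∨ x0)) ∧ T) ∨ ¬x1
  [1] (¬F ∧ (F ∨ x0)) ∨ ¬x1
  [2] (T ∧ (F ∨ x0)) ∨ ¬x1

Answer: after 2 steps: (T ∧ (F ∨ x0)) ∨ ¬x1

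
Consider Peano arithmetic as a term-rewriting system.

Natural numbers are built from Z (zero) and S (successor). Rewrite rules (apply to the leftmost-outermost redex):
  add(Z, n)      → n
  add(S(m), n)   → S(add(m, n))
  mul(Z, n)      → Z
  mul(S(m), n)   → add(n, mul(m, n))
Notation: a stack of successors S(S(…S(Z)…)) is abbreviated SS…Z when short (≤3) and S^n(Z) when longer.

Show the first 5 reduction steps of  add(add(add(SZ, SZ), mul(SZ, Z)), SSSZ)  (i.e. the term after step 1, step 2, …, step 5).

Answer: after 5 steps: S(add(S(add(Z, mul(SZ, Z))), SSSZ))

Reduction:
  start: add(add(add(SZ, SZ), mul(SZ, Z)), SSSZ)
  step 1: add(add(S(add(Z, SZ)), mul(SZ, Z)), SSSZ)
  step 2: add(S(add(add(Z, SZ), mul(SZ, Z))), SSSZ)
  step 3: S(add(add(add(Z, SZ), mul(SZ, Z)), SSSZ))
  step 4: S(add(add(SZ, mul(SZ, Z)), SSSZ))
  step 5: S(add(S(add(Z, mul(SZ, Z))), SSSZ))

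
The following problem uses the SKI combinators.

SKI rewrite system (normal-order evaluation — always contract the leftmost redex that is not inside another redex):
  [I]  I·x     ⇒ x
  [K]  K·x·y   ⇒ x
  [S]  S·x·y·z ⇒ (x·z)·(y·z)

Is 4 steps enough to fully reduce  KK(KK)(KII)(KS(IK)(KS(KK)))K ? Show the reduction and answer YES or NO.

  start: KK(KK)(KII)(KS(IK)(KS(KK)))K
  step 1: K(KII)(KS(IK)(KS(KK)))K
  step 2: KIIK
  step 3: IK
  step 4: K

Answer: YES — reaches normal form K in 4 ≤ 4 steps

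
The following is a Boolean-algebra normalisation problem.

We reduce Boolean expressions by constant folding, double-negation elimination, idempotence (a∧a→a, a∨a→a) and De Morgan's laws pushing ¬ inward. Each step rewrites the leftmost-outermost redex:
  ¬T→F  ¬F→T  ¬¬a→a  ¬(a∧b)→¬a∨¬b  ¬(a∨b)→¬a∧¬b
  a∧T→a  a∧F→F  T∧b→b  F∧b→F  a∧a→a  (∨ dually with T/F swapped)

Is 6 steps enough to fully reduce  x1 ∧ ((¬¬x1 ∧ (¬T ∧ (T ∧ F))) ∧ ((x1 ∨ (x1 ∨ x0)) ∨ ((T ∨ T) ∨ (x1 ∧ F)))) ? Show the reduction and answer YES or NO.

  start: x1 ∧ ((¬¬x1 ∧ (¬T ∧ (T ∧ F))) ∧ ((x1 ∨ (x1 ∨ x0)) ∨ ((T ∨ T) ∨ (x1 ∧ F))))
  [1] x1 ∧ ((x1 ∧ (¬T ∧ (T ∧ F))) ∧ ((x1 ∨ (x1 ∨ x0)) ∨ ((T ∨ T) ∨ (x1 ∧ F))))
  [2] x1 ∧ ((x1 ∧ (F ∧ (T ∧ F))) ∧ ((x1 ∨ (x1 ∨ x0)) ∨ ((T ∨ T) ∨ (x1 ∧ F))))
  [3] x1 ∧ ((x1 ∧ F) ∧ ((x1 ∨ (x1 ∨ x0)) ∨ ((T ∨ T) ∨ (x1 ∧ F))))
  [4] x1 ∧ (F ∧ ((x1 ∨ (x1 ∨ x0)) ∨ ((T ∨ T) ∨ (x1 ∧ F))))
  [5] x1 ∧ F
  [6] F

Answer: YES — reaches normal form F in 6 ≤ 6 steps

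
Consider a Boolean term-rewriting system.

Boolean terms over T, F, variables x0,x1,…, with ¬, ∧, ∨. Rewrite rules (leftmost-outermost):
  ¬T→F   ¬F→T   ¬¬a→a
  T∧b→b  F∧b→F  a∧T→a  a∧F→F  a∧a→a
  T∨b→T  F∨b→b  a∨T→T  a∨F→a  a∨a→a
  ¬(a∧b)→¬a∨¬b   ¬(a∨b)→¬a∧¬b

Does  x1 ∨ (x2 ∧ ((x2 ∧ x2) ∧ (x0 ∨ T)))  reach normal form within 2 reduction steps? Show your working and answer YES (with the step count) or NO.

Answer: NO — after 2 steps the term is x1 ∨ (x2 ∧ (x2 ∧ T)), not yet normal

Reduction:
  start: x1 ∨ (x2 ∧ ((x2 ∧ x2) ∧ (x0 ∨ T)))
  step 1: x1 ∨ (x2 ∧ (x2 ∧ (x0 ∨ T)))
  step 2: x1 ∨ (x2 ∧ (x2 ∧ T))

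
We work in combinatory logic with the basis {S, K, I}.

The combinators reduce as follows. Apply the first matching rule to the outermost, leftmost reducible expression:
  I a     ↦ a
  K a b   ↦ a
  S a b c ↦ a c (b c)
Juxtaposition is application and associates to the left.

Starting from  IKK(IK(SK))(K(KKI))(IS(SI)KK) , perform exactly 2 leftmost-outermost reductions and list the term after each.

  start: IKK(IK(SK))(K(KKI))(IS(SI)KK)
  →1  KK(IK(SK))(K(KKI))(IS(SI)KK)
  →2  K(K(KKI))(IS(SI)KK)

Answer: after 2 steps: K(K(KKI))(IS(SI)KK)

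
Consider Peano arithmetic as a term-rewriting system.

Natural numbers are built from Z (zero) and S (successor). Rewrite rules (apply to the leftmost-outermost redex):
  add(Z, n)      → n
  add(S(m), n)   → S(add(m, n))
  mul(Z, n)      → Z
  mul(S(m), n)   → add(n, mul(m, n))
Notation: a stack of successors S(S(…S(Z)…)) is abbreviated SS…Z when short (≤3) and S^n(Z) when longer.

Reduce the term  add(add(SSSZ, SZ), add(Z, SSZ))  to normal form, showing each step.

  start: add(add(SSSZ, SZ), add(Z, SSZ))
  step 1: add(S(add(SSZ, SZ)), add(Z, SSZ))
  step 2: S(add(add(SSZ, SZ), add(Z, SSZ)))
  step 3: S(add(S(add(SZ, SZ)), add(Z, SSZ)))
  step 4: S(S(add(add(SZ, SZ), add(Z, SSZ))))
  step 5: S(S(add(S(add(Z, SZ)), add(Z, SSZ))))
  step 6: S(S(S(add(add(Z, SZ), add(Z, SSZ)))))
  step 7: S(S(S(add(SZ, add(Z, SSZ)))))
  step 8: S(S(S(S(add(Z, add(Z, SSZ))))))
  step 9: S(S(S(S(add(Z, SSZ)))))
  step 10: S^6(Z)

Answer: normal form = S^6(Z)  (in 10 steps)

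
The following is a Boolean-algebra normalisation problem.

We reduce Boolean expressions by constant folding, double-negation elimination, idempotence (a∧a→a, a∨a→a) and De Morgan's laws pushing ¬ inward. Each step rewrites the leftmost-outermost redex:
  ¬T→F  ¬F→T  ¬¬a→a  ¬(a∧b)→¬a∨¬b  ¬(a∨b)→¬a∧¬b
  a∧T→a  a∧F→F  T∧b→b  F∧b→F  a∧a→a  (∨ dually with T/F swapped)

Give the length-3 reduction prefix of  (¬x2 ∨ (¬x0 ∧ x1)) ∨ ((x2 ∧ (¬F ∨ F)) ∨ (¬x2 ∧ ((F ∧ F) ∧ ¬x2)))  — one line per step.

Answer: after 3 steps: (¬x2 ∨ (¬x0 ∧ x1)) ∨ (x2 ∨ (¬x2 ∧ ((F ∧ F) ∧ ¬x2)))

Derivation:
  start: (¬x2 ∨ (¬x0 ∧ x1)) ∨ ((x2 ∧ (¬F ∨ F)) ∨ (¬x2 ∧ ((F ∧ F) ∧ ¬x2)))
  step 1: (¬x2 ∨ (¬x0 ∧ x1)) ∨ ((x2 ∧ ¬F) ∨ (¬x2 ∧ ((F ∧ F) ∧ ¬x2)))
  step 2: (¬x2 ∨ (¬x0 ∧ x1)) ∨ ((x2 ∧ T) ∨ (¬x2 ∧ ((F ∧ F) ∧ ¬x2)))
  step 3: (¬x2 ∨ (¬x0 ∧ x1)) ∨ (x2 ∨ (¬x2 ∧ ((F ∧ F) ∧ ¬x2)))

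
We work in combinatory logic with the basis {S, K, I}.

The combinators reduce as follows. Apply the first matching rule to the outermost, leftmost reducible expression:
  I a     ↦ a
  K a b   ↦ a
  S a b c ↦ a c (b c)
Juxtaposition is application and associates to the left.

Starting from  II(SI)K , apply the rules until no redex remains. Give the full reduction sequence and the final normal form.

Answer: normal form = SIK  (in 2 steps)

Working:
  start: II(SI)K
  →1  I(SI)K
  →2  SIK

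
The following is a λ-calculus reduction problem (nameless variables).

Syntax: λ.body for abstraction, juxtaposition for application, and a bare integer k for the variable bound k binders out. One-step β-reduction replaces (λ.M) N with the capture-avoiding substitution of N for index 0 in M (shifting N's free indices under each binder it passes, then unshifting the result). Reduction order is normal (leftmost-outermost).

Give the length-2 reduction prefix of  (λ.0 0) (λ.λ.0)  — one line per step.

Answer: after 2 steps: λ.0

Working:
  start: (λ.0 0) (λ.λ.0)
  →1  (λ.λ.0) (λ.λ.0)
  →2  λ.0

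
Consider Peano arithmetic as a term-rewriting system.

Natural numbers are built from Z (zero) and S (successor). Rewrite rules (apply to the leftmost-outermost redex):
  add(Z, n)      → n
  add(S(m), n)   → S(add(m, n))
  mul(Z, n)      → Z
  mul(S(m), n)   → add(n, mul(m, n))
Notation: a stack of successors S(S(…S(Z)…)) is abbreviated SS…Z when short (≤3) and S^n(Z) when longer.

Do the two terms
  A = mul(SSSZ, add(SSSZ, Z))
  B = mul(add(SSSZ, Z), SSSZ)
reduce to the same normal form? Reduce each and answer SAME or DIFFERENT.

Term A:
  start: mul(SSSZ, add(SSSZ, Z))
  step 1: add(add(SSSZ, Z), mul(SSZ, add(SSSZ, Z)))
  step 2: add(S(add(SSZ, Z)), mul(SSZ, add(SSSZ, Z)))
  step 3: S(add(add(SSZ, Z), mul(SSZ, add(SSSZ, Z))))
  step 4: S(add(S(add(SZ, Z)), mul(SSZ, add(SSSZ, Z))))
  step 5: S(S(add(add(SZ, Z), mul(SSZ, add(SSSZ, Z)))))
  step 6: S(S(add(S(add(Z, Z)), mul(SSZ, add(SSSZ, Z)))))
  step 7: S(S(S(add(add(Z, Z), mul(SSZ, add(SSSZ, Z))))))
  step 8: S(S(S(add(Z, mul(SSZ, add(SSSZ, Z))))))
  step 9: S(S(S(mul(SSZ, add(SSSZ, Z)))))
  step 10: S(S(S(add(add(SSSZ, Z), mul(SZ, add(SSSZ, Z))))))
  step 11: S(S(S(add(S(add(SSZ, Z)), mul(SZ, add(SSSZ, Z))))))
  step 12: S(S(S(S(add(add(SSZ, Z), mul(SZ, add(SSSZ, Z)))))))
  step 13: S(S(S(S(add(S(add(SZ, Z)), mul(SZ, add(SSSZ, Z)))))))
  step 14: S(S(S(S(S(add(add(SZ, Z), mul(SZ, add(SSSZ, Z))))))))
  step 15: S(S(S(S(S(add(S(add(Z, Z)), mul(SZ, add(SSSZ, Z))))))))
  step 16: S(S(S(S(S(S(add(add(Z, Z), mul(SZ, add(SSSZ, Z)))))))))
  step 17: S(S(S(S(S(S(add(Z, mul(SZ, add(SSSZ, Z)))))))))
  step 18: S(S(S(S(S(S(mul(SZ, add(SSSZ, Z))))))))
  step 19: S(S(S(S(S(S(add(add(SSSZ, Z), mul(Z, add(SSSZ, Z)))))))))
  step 20: S(S(S(S(S(S(add(S(add(SSZ, Z)), mul(Z, add(SSSZ, Z)))))))))
  step 21: S(S(S(S(S(S(S(add(add(SSZ, Z), mul(Z, add(SSSZ, Z))))))))))
  step 22: S(S(S(S(S(S(S(add(S(add(SZ, Z)), mul(Z, add(SSSZ, Z))))))))))
  step 23: S(S(S(S(S(S(S(S(add(add(SZ, Z), mul(Z, add(SSSZ, Z)))))))))))
  step 24: S(S(S(S(S(S(S(S(add(S(add(Z, Z)), mul(Z, add(SSSZ, Z)))))))))))
  step 25: S(S(S(S(S(S(S(S(S(add(add(Z, Z), mul(Z, add(SSSZ, Z))))))))))))
  step 26: S(S(S(S(S(S(S(S(S(add(Z, mul(Z, add(SSSZ, Z))))))))))))
  step 27: S(S(S(S(S(S(S(S(S(mul(Z, add(SSSZ, Z)))))))))))
  step 28: S^9(Z)

Term B:
  start: mul(add(SSSZ, Z), SSSZ)
  step 1: mul(S(add(SSZ, Z)), SSSZ)
  step 2: add(SSSZ, mul(add(SSZ, Z), SSSZ))
  step 3: S(add(SSZ, mul(add(SSZ, Z), SSSZ)))
  step 4: S(S(add(SZ, mul(add(SSZ, Z), SSSZ))))
  step 5: S(S(S(add(Z, mul(add(SSZ, Z), SSSZ)))))
  step 6: S(S(S(mul(add(SSZ, Z), SSSZ))))
  step 7: S(S(S(mul(S(add(SZ, Z)), SSSZ))))
  step 8: S(S(S(add(SSSZ, mul(add(SZ, Z), SSSZ)))))
  step 9: S(S(S(S(add(SSZ, mul(add(SZ, Z), SSSZ))))))
  step 10: S(S(S(S(S(add(SZ, mul(add(SZ, Z), SSSZ)))))))
  step 11: S(S(S(S(S(S(add(Z, mul(add(SZ, Z), SSSZ))))))))
  step 12: S(S(S(S(S(S(mul(add(SZ, Z), SSSZ)))))))
  step 13: S(S(S(S(S(S(mul(S(add(Z, Z)), SSSZ)))))))
  step 14: S(S(S(S(S(S(add(SSSZ, mul(add(Z, Z), SSSZ))))))))
  step 15: S(S(S(S(S(S(S(add(SSZ, mul(add(Z, Z), SSSZ)))))))))
  step 16: S(S(S(S(S(S(S(S(add(SZ, mul(add(Z, Z), SSSZ))))))))))
  step 17: S(S(S(S(S(S(S(S(S(add(Z, mul(add(Z, Z), SSSZ)))))))))))
  step 18: S(S(S(S(S(S(S(S(S(mul(add(Z, Z), SSSZ))))))))))
  step 19: S(S(S(S(S(S(S(S(S(mul(Z, SSSZ))))))))))
  step 20: S^9(Z)

Answer: SAME — A ⇓ S^9(Z), B ⇓ S^9(Z)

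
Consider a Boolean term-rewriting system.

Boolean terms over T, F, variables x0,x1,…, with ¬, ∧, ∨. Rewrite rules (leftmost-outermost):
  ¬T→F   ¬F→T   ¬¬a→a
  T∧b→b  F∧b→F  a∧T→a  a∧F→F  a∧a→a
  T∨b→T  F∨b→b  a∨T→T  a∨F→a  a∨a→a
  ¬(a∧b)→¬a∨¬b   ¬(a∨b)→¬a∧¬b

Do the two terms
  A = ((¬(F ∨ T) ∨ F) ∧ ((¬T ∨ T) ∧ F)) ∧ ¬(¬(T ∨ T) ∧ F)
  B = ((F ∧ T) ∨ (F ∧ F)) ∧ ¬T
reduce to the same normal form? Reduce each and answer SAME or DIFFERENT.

Answer: SAME — A ⇓ F, B ⇓ F

Reduction:
Term A:
  start: ((¬(F ∨ T) ∨ F) ∧ ((¬T ∨ T) ∧ F)) ∧ ¬(¬(T ∨ T) ∧ F)
  →1  (¬(F ∨ T) ∧ ((¬T ∨ T) ∧ F)) ∧ ¬(¬(T ∨ T) ∧ F)
  →2  ((¬F ∧ ¬T) ∧ ((¬T ∨ T) ∧ F)) ∧ ¬(¬(T ∨ T) ∧ F)
  →3  ((T ∧ ¬T) ∧ ((¬T ∨ T) ∧ F)) ∧ ¬(¬(T ∨ T) ∧ F)
  →4  (¬T ∧ ((¬T ∨ T) ∧ F)) ∧ ¬(¬(T ∨ T) ∧ F)
  →5  (F ∧ ((¬T ∨ T) ∧ F)) ∧ ¬(¬(T ∨ T) ∧ F)
  →6  F ∧ ¬(¬(T ∨ T) ∧ F)
  →7  F

Term B:
  start: ((F ∧ T) ∨ (F ∧ F)) ∧ ¬T
  →1  (F ∨ (F ∧ F)) ∧ ¬T
  →2  (F ∧ F) ∧ ¬T
  →3  F ∧ ¬T
  →4  F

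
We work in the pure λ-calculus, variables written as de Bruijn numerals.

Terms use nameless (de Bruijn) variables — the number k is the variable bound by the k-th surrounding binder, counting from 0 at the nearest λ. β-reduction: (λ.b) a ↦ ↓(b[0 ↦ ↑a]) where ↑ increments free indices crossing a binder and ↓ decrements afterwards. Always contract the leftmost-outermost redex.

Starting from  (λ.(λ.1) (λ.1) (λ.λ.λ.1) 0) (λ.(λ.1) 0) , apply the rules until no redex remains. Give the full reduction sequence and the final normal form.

Answer: normal form = λ.λ.1  (in 5 steps)

Reduction:
  start: (λ.(λ.1) (λ.1) (λ.λ.λ.1) 0) (λ.(λ.1) 0)
  step 1: (λ.λ.(λ.1) 0) (λ.λ.(λ.1) 0) (λ.λ.λ.1) (λ.(λ.1) 0)
  step 2: (λ.(λ.1) 0) (λ.λ.λ.1) (λ.(λ.1) 0)
  step 3: (λ.λ.λ.λ.1) (λ.λ.λ.1) (λ.(λ.1) 0)
  step 4: (λ.λ.λ.1) (λ.(λ.1) 0)
  step 5: λ.λ.1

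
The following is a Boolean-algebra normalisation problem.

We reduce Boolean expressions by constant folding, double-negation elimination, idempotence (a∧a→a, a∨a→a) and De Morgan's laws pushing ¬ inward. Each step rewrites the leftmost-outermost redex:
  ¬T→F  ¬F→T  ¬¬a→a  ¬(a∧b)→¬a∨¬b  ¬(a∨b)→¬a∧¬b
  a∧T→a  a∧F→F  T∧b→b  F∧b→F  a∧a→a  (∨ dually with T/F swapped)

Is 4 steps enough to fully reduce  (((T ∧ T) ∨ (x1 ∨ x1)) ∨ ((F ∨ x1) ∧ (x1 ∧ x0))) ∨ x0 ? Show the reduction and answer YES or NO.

  start: (((T ∧ T) ∨ (x1 ∨ x1)) ∨ ((F ∨ x1) ∧ (x1 ∧ x0))) ∨ x0
  →1  ((T ∨ (x1 ∨ x1)) ∨ ((F ∨ x1) ∧ (x1 ∧ x0))) ∨ x0
  →2  (T ∨ ((F ∨ x1) ∧ (x1 ∧ x0))) ∨ x0
  →3  T ∨ x0
  →4  T

Answer: YES — reaches normal form T in 4 ≤ 4 steps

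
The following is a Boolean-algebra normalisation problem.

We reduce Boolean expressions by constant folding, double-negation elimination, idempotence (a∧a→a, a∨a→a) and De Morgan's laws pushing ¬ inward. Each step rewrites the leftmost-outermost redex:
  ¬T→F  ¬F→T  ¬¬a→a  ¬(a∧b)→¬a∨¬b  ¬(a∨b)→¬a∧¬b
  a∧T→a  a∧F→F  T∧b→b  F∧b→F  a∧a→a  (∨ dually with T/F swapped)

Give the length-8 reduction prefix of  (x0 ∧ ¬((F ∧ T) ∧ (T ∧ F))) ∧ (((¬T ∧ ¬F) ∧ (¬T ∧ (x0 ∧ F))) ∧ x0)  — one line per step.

  start: (x0 ∧ ¬((F ∧ T) ∧ (T ∧ F))) ∧ (((¬T ∧ ¬F) ∧ (¬T ∧ (x0 ∧ F))) ∧ x0)
  [1] (x0 ∧ (¬(F ∧ T) ∨ ¬(T ∧ F))) ∧ (((¬T ∧ ¬F) ∧ (¬T ∧ (x0 ∧ F))) ∧ x0)
  [2] (x0 ∧ ((¬F ∨ ¬T) ∨ ¬(T ∧ F))) ∧ (((¬T ∧ ¬F) ∧ (¬T ∧ (x0 ∧ F))) ∧ x0)
  [3] (x0 ∧ ((T ∨ ¬T) ∨ ¬(T ∧ F))) ∧ (((¬T ∧ ¬F) ∧ (¬T ∧ (x0 ∧ F))) ∧ x0)
  [4] (x0 ∧ (T ∨ ¬(T ∧ F))) ∧ (((¬T ∧ ¬F) ∧ (¬T ∧ (x0 ∧ F))) ∧ x0)
  [5] (x0 ∧ T) ∧ (((¬T ∧ ¬F) ∧ (¬T ∧ (x0 ∧ F))) ∧ x0)
  [6] x0 ∧ (((¬T ∧ ¬F) ∧ (¬T ∧ (x0 ∧ F))) ∧ x0)
  [7] x0 ∧ (((F ∧ ¬F) ∧ (¬T ∧ (x0 ∧ F))) ∧ x0)
  [8] x0 ∧ ((F ∧ (¬T ∧ (x0 ∧ F))) ∧ x0)

Answer: after 8 steps: x0 ∧ ((F ∧ (¬T ∧ (x0 ∧ F))) ∧ x0)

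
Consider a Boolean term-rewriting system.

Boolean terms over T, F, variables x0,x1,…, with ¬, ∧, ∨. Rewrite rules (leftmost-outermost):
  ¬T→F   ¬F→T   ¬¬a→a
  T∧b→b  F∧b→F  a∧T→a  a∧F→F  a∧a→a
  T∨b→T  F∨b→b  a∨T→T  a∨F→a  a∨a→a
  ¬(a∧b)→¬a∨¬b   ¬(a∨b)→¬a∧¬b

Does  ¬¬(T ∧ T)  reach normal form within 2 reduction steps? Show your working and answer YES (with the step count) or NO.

Answer: YES — reaches normal form T in 2 ≤ 2 steps

Reduction:
  start: ¬¬(T ∧ T)
  →1  T ∧ T
  →2  T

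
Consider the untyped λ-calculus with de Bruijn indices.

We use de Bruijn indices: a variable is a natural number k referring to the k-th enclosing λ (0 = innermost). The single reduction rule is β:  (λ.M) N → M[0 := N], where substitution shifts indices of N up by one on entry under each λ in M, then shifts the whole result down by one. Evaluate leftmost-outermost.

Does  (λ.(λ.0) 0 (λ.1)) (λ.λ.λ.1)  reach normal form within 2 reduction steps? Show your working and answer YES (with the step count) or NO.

  start: (λ.(λ.0) 0 (λ.1)) (λ.λ.λ.1)
  step 1: (λ.0) (λ.λ.λ.1) (λ.λ.λ.λ.1)
  step 2: (λ.λ.λ.1) (λ.λ.λ.λ.1)

Answer: NO — after 2 steps the term is (λ.λ.λ.1) (λ.λ.λ.λ.1), not yet normal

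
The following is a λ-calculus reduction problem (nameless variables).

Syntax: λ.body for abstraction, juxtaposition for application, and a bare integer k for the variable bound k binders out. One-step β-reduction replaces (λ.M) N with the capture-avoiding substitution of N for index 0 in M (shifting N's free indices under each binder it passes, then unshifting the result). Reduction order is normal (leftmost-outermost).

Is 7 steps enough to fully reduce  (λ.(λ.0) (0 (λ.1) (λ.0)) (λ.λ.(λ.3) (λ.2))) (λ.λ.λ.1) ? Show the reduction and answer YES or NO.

Answer: YES — reaches normal form λ.0 in 5 ≤ 7 steps

Derivation:
  start: (λ.(λ.0) (0 (λ.1) (λ.0)) (λ.λ.(λ.3) (λ.2))) (λ.λ.λ.1)
  →1  (λ.0) ((λ.λ.λ.1) (λ.λ.λ.λ.1) (λ.0)) (λ.λ.(λ.λ.λ.λ.1) (λ.2))
  →2  (λ.λ.λ.1) (λ.λ.λ.λ.1) (λ.0) (λ.λ.(λ.λ.λ.λ.1) (λ.2))
  →3  (λ.λ.1) (λ.0) (λ.λ.(λ.λ.λ.λ.1) (λ.2))
  →4  (λ.λ.0) (λ.λ.(λ.λ.λ.λ.1) (λ.2))
  →5  λ.0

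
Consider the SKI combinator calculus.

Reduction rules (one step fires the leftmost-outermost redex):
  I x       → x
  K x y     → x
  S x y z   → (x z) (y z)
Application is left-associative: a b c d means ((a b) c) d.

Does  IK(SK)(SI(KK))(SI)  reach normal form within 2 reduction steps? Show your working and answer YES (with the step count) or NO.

Answer: YES — reaches normal form SK(SI) in 2 ≤ 2 steps

Reduction:
  start: IK(SK)(SI(KK))(SI)
  →1  K(SK)(SI(KK))(SI)
  →2  SK(SI)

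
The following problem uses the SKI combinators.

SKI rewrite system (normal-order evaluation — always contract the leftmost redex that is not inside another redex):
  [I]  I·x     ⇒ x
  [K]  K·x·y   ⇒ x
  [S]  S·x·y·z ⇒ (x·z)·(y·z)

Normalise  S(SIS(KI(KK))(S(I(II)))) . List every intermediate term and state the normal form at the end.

Answer: normal form = S(SI(SI))  (in 7 steps)

Reduction:
  start: S(SIS(KI(KK))(S(I(II))))
  →1  S(I(KI(KK))(S(KI(KK)))(S(I(II))))
  →2  S(KI(KK)(S(KI(KK)))(S(I(II))))
  →3  S(I(S(KI(KK)))(S(I(II))))
  →4  S(S(KI(KK))(S(I(II))))
  →5  S(SI(S(I(II))))
  →6  S(SI(S(II)))
  →7  S(SI(SI))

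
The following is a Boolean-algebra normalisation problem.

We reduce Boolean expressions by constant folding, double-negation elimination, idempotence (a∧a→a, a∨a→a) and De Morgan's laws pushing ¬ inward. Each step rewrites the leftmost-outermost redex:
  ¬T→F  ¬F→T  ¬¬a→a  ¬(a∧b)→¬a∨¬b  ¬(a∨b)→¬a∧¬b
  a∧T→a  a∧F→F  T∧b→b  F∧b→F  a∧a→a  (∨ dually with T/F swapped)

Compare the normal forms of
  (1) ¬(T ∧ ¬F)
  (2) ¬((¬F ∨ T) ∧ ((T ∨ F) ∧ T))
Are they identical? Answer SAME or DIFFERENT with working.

Term A:
  start: ¬(T ∧ ¬F)
  [1] ¬T ∨ ¬¬F
  [2] F ∨ ¬¬F
  [3] ¬¬F
  [4] F

Term B:
  start: ¬((¬F ∨ T) ∧ ((T ∨ F) ∧ T))
  [1] ¬(¬F ∨ T) ∨ ¬((T ∨ F) ∧ T)
  [2] (¬¬F ∧ ¬T) ∨ ¬((T ∨ F) ∧ T)
  [3] (F ∧ ¬T) ∨ ¬((T ∨ F) ∧ T)
  [4] F ∨ ¬((T ∨ F) ∧ T)
  [5] ¬((T ∨ F) ∧ T)
  [6] ¬(T ∨ F) ∨ ¬T
  [7] (¬T ∧ ¬F) ∨ ¬T
  [8] (F ∧ ¬F) ∨ ¬T
  [9] F ∨ ¬T
  [10] ¬T
  [11] F

Answer: SAME — A ⇓ F, B ⇓ F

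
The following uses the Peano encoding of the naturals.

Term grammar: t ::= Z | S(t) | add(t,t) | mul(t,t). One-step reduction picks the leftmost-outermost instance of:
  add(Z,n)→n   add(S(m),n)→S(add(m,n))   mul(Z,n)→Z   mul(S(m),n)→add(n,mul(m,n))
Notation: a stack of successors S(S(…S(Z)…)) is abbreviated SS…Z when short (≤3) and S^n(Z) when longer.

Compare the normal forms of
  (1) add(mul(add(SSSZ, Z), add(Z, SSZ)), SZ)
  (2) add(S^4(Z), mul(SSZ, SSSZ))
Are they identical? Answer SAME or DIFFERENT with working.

Answer: DIFFERENT — A ⇓ S^7(Z), B ⇓ S^10(Z)

Derivation:
Term A:
  start: add(mul(add(SSSZ, Z), add(Z, SSZ)), SZ)
  [1] add(mul(S(add(SSZ, Z)), add(Z, SSZ)), SZ)
  [2] add(add(add(Z, SSZ), mul(add(SSZ, Z), add(Z, SSZ))), SZ)
  [3] add(add(SSZ, mul(add(SSZ, Z), add(Z, SSZ))), SZ)
  [4] add(S(add(SZ, mul(add(SSZ, Z), add(Z, SSZ)))), SZ)
  [5] S(add(add(SZ, mul(add(SSZ, Z), add(Z, SSZ))), SZ))
  [6] S(add(S(add(Z, mul(add(SSZ, Z), add(Z, SSZ)))), SZ))
  [7] S(S(add(add(Z, mul(add(SSZ, Z), add(Z, SSZ))), SZ)))
  [8] S(S(add(mul(add(SSZ, Z), add(Z, SSZ)), SZ)))
  [9] S(S(add(mul(S(add(SZ, Z)), add(Z, SSZ)), SZ)))
  [10] S(S(add(add(add(Z, SSZ), mul(add(SZ, Z), add(Z, SSZ))), SZ)))
  [11] S(S(add(add(SSZ, mul(add(SZ, Z), add(Z, SSZ))), SZ)))
  [12] S(S(add(S(add(SZ, mul(add(SZ, Z), add(Z, SSZ)))), SZ)))
  [13] S(S(S(add(add(SZ, mul(add(SZ, Z), add(Z, SSZ))), SZ))))
  [14] S(S(S(add(S(add(Z, mul(add(SZ, Z), add(Z, SSZ)))), SZ))))
  [15] S(S(S(S(add(add(Z, mul(add(SZ, Z), add(Z, SSZ))), SZ)))))
  [16] S(S(S(S(add(mul(add(SZ, Z), add(Z, SSZ)), SZ)))))
  [17] S(S(S(S(add(mul(S(add(Z, Z)), add(Z, SSZ)), SZ)))))
  [18] S(S(S(S(add(add(add(Z, SSZ), mul(add(Z, Z), add(Z, SSZ))), SZ)))))
  [19] S(S(S(S(add(add(SSZ, mul(add(Z, Z), add(Z, SSZ))), SZ)))))
  [20] S(S(S(S(add(S(add(SZ, mul(add(Z, Z), add(Z, SSZ)))), SZ)))))
  [21] S(S(S(S(S(add(add(SZ, mul(add(Z, Z), add(Z, SSZ))), SZ))))))
  [22] S(S(S(S(S(add(S(add(Z, mul(add(Z, Z), add(Z, SSZ)))), SZ))))))
  [23] S(S(S(S(S(S(add(add(Z, mul(add(Z, Z), add(Z, SSZ))), SZ)))))))
  [24] S(S(S(S(S(S(add(mul(add(Z, Z), add(Z, SSZ)), SZ)))))))
  [25] S(S(S(S(S(S(add(mul(Z, add(Z, SSZ)), SZ)))))))
  [26] S(S(S(S(S(S(add(Z, SZ)))))))
  [27] S^7(Z)

Term B:
  start: add(S^4(Z), mul(SSZ, SSSZ))
  [1] S(add(SSSZ, mul(SSZ, SSSZ)))
  [2] S(S(add(SSZ, mul(SSZ, SSSZ))))
  [3] S(S(S(add(SZ, mul(SSZ, SSSZ)))))
  [4] S(S(S(S(add(Z, mul(SSZ, SSSZ))))))
  [5] S(S(S(S(mul(SSZ, SSSZ)))))
  [6] S(S(S(S(add(SSSZ, mul(SZ, SSSZ))))))
  [7] S(S(S(S(S(add(SSZ, mul(SZ, SSSZ)))))))
  [8] S(S(S(S(S(S(add(SZ, mul(SZ, SSSZ))))))))
  [9] S(S(S(S(S(S(S(add(Z, mul(SZ, SSSZ)))))))))
  [10] S(S(S(S(S(S(S(mul(SZ, SSSZ))))))))
  [11] S(S(S(S(S(S(S(add(SSSZ, mul(Z, SSSZ)))))))))
  [12] S(S(S(S(S(S(S(S(add(SSZ, mul(Z, SSSZ))))))))))
  [13] S(S(S(S(S(S(S(S(S(add(SZ, mul(Z, SSSZ)))))))))))
  [14] S(S(S(S(S(S(S(S(S(S(add(Z, mul(Z, SSSZ))))))))))))
  [15] S(S(S(S(S(S(S(S(S(S(mul(Z, SSSZ)))))))))))
  [16] S^10(Z)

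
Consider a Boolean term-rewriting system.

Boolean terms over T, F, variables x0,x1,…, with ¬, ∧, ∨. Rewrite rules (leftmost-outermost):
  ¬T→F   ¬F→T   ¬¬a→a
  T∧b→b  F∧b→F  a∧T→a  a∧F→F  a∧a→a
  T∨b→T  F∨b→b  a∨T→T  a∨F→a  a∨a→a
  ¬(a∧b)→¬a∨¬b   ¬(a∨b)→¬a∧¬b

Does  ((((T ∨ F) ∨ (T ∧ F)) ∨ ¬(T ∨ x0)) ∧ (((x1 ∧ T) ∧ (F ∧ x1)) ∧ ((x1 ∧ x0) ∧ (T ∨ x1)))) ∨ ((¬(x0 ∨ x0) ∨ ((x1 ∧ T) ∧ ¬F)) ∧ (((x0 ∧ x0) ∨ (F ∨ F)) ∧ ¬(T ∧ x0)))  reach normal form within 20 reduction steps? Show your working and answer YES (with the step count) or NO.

Answer: YES — reaches normal form (¬x0 ∨ x1) ∧ (x0 ∧ ¬x0) in 20 ≤ 20 steps

Working:
  start: ((((T ∨ F) ∨ (T ∧ F)) ∨ ¬(T ∨ x0)) ∧ (((x1 ∧ T) ∧ (F ∧ x1)) ∧ ((x1 ∧ x0) ∧ (T ∨ x1)))) ∨ ((¬(x0 ∨ x0) ∨ ((x1 ∧ T) ∧ ¬F)) ∧ (((x0 ∧ x0) ∨ (F ∨ F)) ∧ ¬(T ∧ x0)))
  step 1: (((T ∨ (T ∧ F)) ∨ ¬(T ∨ x0)) ∧ (((x1 ∧ T) ∧ (F ∧ x1)) ∧ ((x1 ∧ x0) ∧ (T ∨ x1)))) ∨ ((¬(x0 ∨ x0) ∨ ((x1 ∧ T) ∧ ¬F)) ∧ (((x0 ∧ x0) ∨ (F ∨ F)) ∧ ¬(T ∧ x0)))
  step 2: ((T ∨ ¬(T ∨ x0)) ∧ (((x1 ∧ T) ∧ (F ∧ x1)) ∧ ((x1 ∧ x0) ∧ (T ∨ x1)))) ∨ ((¬(x0 ∨ x0) ∨ ((x1 ∧ T) ∧ ¬F)) ∧ (((x0 ∧ x0) ∨ (F ∨ F)) ∧ ¬(T ∧ x0)))
  step 3: (T ∧ (((x1 ∧ T) ∧ (F ∧ x1)) ∧ ((x1 ∧ x0) ∧ (T ∨ x1)))) ∨ ((¬(x0 ∨ x0) ∨ ((x1 ∧ T) ∧ ¬F)) ∧ (((x0 ∧ x0) ∨ (F ∨ F)) ∧ ¬(T ∧ x0)))
  step 4: (((x1 ∧ T) ∧ (F ∧ x1)) ∧ ((x1 ∧ x0) ∧ (T ∨ x1))) ∨ ((¬(x0 ∨ x0) ∨ ((x1 ∧ T) ∧ ¬F)) ∧ (((x0 ∧ x0) ∨ (F ∨ F)) ∧ ¬(T ∧ x0)))
  step 5: ((x1 ∧ (F ∧ x1)) ∧ ((x1 ∧ x0) ∧ (T ∨ x1))) ∨ ((¬(x0 ∨ x0) ∨ ((x1 ∧ T) ∧ ¬F)) ∧ (((x0 ∧ x0) ∨ (F ∨ F)) ∧ ¬(T ∧ x0)))
  step 6: ((x1 ∧ F) ∧ ((x1 ∧ x0) ∧ (T ∨ x1))) ∨ ((¬(x0 ∨ x0) ∨ ((x1 ∧ T) ∧ ¬F)) ∧ (((x0 ∧ x0) ∨ (F ∨ F)) ∧ ¬(T ∧ x0)))
  step 7: (F ∧ ((x1 ∧ x0) ∧ (T ∨ x1))) ∨ ((¬(x0 ∨ x0) ∨ ((x1 ∧ T) ∧ ¬F)) ∧ (((x0 ∧ x0) ∨ (F ∨ F)) ∧ ¬(T ∧ x0)))
  step 8: F ∨ ((¬(x0 ∨ x0) ∨ ((x1 ∧ T) ∧ ¬F)) ∧ (((x0 ∧ x0) ∨ (F ∨ F)) ∧ ¬(T ∧ x0)))
  step 9: (¬(x0 ∨ x0) ∨ ((x1 ∧ T) ∧ ¬F)) ∧ (((x0 ∧ x0) ∨ (F ∨ F)) ∧ ¬(T ∧ x0))
  step 10: ((¬x0 ∧ ¬x0) ∨ ((x1 ∧ T) ∧ ¬F)) ∧ (((x0 ∧ x0) ∨ (F ∨ F)) ∧ ¬(T ∧ x0))
  step 11: (¬x0 ∨ ((x1 ∧ T) ∧ ¬F)) ∧ (((x0 ∧ x0) ∨ (F ∨ F)) ∧ ¬(T ∧ x0))
  step 12: (¬x0 ∨ (x1 ∧ ¬F)) ∧ (((x0 ∧ x0) ∨ (F ∨ F)) ∧ ¬(T ∧ x0))
  step 13: (¬x0 ∨ (x1 ∧ T)) ∧ (((x0 ∧ x0) ∨ (F ∨ F)) ∧ ¬(T ∧ x0))
  step 14: (¬x0 ∨ x1) ∧ (((x0 ∧ x0) ∨ (F ∨ F)) ∧ ¬(T ∧ x0))
  step 15: (¬x0 ∨ x1) ∧ ((x0 ∨ (F ∨ F)) ∧ ¬(T ∧ x0))
  step 16: (¬x0 ∨ x1) ∧ ((x0 ∨ F) ∧ ¬(T ∧ x0))
  step 17: (¬x0 ∨ x1) ∧ (x0 ∧ ¬(T ∧ x0))
  step 18: (¬x0 ∨ x1) ∧ (x0 ∧ (¬T ∨ ¬x0))
  step 19: (¬x0 ∨ x1) ∧ (x0 ∧ (F ∨ ¬x0))
  step 20: (¬x0 ∨ x1) ∧ (x0 ∧ ¬x0)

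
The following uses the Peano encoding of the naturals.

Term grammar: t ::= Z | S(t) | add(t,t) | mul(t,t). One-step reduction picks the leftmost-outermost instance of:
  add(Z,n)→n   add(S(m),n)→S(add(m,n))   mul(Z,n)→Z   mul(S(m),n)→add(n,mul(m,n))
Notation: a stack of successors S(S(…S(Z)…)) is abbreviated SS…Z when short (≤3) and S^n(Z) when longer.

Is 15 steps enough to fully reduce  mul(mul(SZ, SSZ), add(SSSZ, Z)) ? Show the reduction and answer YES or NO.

  start: mul(mul(SZ, SSZ), add(SSSZ, Z))
  →1  mul(add(SSZ, mul(Z, SSZ)), add(SSSZ, Z))
  →2  mul(S(add(SZ, mul(Z, SSZ))), add(SSSZ, Z))
  →3  add(add(SSSZ, Z), mul(add(SZ, mul(Z, SSZ)), add(SSSZ, Z)))
  →4  add(S(add(SSZ, Z)), mul(add(SZ, mul(Z, SSZ)), add(SSSZ, Z)))
  →5  S(add(add(SSZ, Z), mul(add(SZ, mul(Z, SSZ)), add(SSSZ, Z))))
  →6  S(add(S(add(SZ, Z)), mul(add(SZ, mul(Z, SSZ)), add(SSSZ, Z))))
  →7  S(S(add(add(SZ, Z), mul(add(SZ, mul(Z, SSZ)), add(SSSZ, Z)))))
  →8  S(S(add(S(add(Z, Z)), mul(add(SZ, mul(Z, SSZ)), add(SSSZ, Z)))))
  →9  S(S(S(add(add(Z, Z), mul(add(SZ, mul(Z, SSZ)), add(SSSZ, Z))))))
  →10  S(S(S(add(Z, mul(add(SZ, mul(Z, SSZ)), add(SSSZ, Z))))))
  →11  S(S(S(mul(add(SZ, mul(Z, SSZ)), add(SSSZ, Z)))))
  →12  S(S(S(mul(S(add(Z, mul(Z, SSZ))), add(SSSZ, Z)))))
  →13  S(S(S(add(add(SSSZ, Z), mul(add(Z, mul(Z, SSZ)), add(SSSZ, Z))))))
  →14  S(S(S(add(S(add(SSZ, Z)), mul(add(Z, mul(Z, SSZ)), add(SSSZ, Z))))))
  →15  S(S(S(S(add(add(SSZ, Z), mul(add(Z, mul(Z, SSZ)), add(SSSZ, Z)))))))

Answer: NO — after 15 steps the term is S(S(S(S(add(add(SSZ, Z), mul(add(Z, mul(Z, SSZ)), add(SSSZ, Z))))))), not yet normal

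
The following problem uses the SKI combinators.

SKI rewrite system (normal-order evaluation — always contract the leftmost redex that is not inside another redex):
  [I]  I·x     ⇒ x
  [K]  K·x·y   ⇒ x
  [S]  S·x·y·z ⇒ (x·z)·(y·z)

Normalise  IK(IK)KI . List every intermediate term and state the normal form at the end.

Answer: normal form = KI  (in 3 steps)

Working:
  start: IK(IK)KI
  [1] K(IK)KI
  [2] IKI
  [3] KI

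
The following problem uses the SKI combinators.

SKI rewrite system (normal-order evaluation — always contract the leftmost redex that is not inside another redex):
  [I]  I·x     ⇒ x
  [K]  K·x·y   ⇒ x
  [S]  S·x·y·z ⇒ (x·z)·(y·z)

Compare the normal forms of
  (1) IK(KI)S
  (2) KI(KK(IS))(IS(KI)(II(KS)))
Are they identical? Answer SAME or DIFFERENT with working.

Term A:
  start: IK(KI)S
  →1  K(KI)S
  →2  KI

Term B:
  start: KI(KK(IS))(IS(KI)(II(KS)))
  →1  I(IS(KI)(II(KS)))
  →2  IS(KI)(II(KS))
  →3  S(KI)(II(KS))
  →4  S(KI)(I(KS))
  →5  S(KI)(KS)

Answer: DIFFERENT — A ⇓ KI, B ⇓ S(KI)(KS)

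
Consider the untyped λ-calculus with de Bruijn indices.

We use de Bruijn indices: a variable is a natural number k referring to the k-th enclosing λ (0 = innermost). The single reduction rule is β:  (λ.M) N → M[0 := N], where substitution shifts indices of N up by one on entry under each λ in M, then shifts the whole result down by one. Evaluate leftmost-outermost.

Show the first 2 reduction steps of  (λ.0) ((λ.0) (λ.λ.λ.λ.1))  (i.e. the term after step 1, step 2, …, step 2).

  start: (λ.0) ((λ.0) (λ.λ.λ.λ.1))
  →1  (λ.0) (λ.λ.λ.λ.1)
  →2  λ.λ.λ.λ.1

Answer: after 2 steps: λ.λ.λ.λ.1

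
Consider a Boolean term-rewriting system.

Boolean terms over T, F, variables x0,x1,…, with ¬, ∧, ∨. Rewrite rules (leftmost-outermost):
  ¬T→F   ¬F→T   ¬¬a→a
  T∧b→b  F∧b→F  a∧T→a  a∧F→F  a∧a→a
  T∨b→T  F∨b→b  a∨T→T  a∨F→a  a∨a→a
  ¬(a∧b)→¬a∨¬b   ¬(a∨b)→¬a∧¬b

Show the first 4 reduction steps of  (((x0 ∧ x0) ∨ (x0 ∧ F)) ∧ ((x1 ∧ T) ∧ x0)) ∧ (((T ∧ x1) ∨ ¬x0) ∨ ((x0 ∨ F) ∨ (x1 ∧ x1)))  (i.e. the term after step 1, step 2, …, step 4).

Answer: after 4 steps: (x0 ∧ (x1 ∧ x0)) ∧ (((T ∧ x1) ∨ ¬x0) ∨ ((x0 ∨ F) ∨ (x1 ∧ x1)))

Derivation:
  start: (((x0 ∧ x0) ∨ (x0 ∧ F)) ∧ ((x1 ∧ T) ∧ x0)) ∧ (((T ∧ x1) ∨ ¬x0) ∨ ((x0 ∨ F) ∨ (x1 ∧ x1)))
  →1  ((x0 ∨ (x0 ∧ F)) ∧ ((x1 ∧ T) ∧ x0)) ∧ (((T ∧ x1) ∨ ¬x0) ∨ ((x0 ∨ F) ∨ (x1 ∧ x1)))
  →2  ((x0 ∨ F) ∧ ((x1 ∧ T) ∧ x0)) ∧ (((T ∧ x1) ∨ ¬x0) ∨ ((x0 ∨ F) ∨ (x1 ∧ x1)))
  →3  (x0 ∧ ((x1 ∧ T) ∧ x0)) ∧ (((T ∧ x1) ∨ ¬x0) ∨ ((x0 ∨ F) ∨ (x1 ∧ x1)))
  →4  (x0 ∧ (x1 ∧ x0)) ∧ (((T ∧ x1) ∨ ¬x0) ∨ ((x0 ∨ F) ∨ (x1 ∧ x1)))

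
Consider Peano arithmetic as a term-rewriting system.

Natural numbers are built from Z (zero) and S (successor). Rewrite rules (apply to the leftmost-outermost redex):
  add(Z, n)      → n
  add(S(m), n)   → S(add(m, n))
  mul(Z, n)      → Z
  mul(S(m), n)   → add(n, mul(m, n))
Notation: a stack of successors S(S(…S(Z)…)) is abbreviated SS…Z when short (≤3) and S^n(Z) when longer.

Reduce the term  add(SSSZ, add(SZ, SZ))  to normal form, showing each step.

Answer: normal form = S^5(Z)  (in 6 steps)

Derivation:
  start: add(SSSZ, add(SZ, SZ))
  step 1: S(add(SSZ, add(SZ, SZ)))
  step 2: S(S(add(SZ, add(SZ, SZ))))
  step 3: S(S(S(add(Z, add(SZ, SZ)))))
  step 4: S(S(S(add(SZ, SZ))))
  step 5: S(S(S(S(add(Z, SZ)))))
  step 6: S^5(Z)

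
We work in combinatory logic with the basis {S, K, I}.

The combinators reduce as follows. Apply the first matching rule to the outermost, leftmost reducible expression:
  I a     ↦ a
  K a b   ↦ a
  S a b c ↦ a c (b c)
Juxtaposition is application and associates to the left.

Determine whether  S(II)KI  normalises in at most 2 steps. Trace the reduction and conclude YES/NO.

Answer: NO — after 2 steps the term is II(KI), not yet normal

Reduction:
  start: S(II)KI
  →1  III(KI)
  →2  II(KI)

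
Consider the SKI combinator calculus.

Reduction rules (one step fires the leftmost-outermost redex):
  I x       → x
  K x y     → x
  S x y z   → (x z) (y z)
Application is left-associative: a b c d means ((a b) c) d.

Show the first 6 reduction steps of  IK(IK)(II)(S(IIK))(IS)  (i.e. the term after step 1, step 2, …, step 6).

  start: IK(IK)(II)(S(IIK))(IS)
  step 1: K(IK)(II)(S(IIK))(IS)
  step 2: IK(S(IIK))(IS)
  step 3: K(S(IIK))(IS)
  step 4: S(IIK)
  step 5: S(IK)
  step 6: SK

Answer: after 6 steps: SK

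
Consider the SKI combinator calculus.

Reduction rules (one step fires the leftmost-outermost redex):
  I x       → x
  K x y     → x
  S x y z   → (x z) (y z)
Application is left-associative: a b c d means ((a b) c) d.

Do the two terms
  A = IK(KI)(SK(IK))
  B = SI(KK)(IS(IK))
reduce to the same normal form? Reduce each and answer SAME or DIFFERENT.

Term A:
  start: IK(KI)(SK(IK))
  step 1: K(KI)(SK(IK))
  step 2: KI

Term B:
  start: SI(KK)(IS(IK))
  step 1: I(IS(IK))(KK(IS(IK)))
  step 2: IS(IK)(KK(IS(IK)))
  step 3: S(IK)(KK(IS(IK)))
  step 4: SK(KK(IS(IK)))
  step 5: SKK

Answer: DIFFERENT — A ⇓ KI, B ⇓ SKK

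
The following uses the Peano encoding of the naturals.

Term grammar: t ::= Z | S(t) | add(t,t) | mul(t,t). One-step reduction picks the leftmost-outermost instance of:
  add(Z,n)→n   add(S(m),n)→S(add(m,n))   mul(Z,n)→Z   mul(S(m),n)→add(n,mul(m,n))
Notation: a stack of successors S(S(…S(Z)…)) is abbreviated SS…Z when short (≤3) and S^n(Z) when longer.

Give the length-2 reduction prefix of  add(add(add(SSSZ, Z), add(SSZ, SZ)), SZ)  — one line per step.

  start: add(add(add(SSSZ, Z), add(SSZ, SZ)), SZ)
  step 1: add(add(S(add(SSZ, Z)), add(SSZ, SZ)), SZ)
  step 2: add(S(add(add(SSZ, Z), add(SSZ, SZ))), SZ)

Answer: after 2 steps: add(S(add(add(SSZ, Z), add(SSZ, SZ))), SZ)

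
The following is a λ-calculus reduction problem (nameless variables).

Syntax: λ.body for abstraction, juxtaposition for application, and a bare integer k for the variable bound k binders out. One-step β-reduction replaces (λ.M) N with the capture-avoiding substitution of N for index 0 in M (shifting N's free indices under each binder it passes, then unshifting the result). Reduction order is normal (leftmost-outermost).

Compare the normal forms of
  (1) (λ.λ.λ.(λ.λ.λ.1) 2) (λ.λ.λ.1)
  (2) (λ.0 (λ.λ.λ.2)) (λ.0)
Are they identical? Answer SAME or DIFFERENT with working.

Answer: DIFFERENT — A ⇓ λ.λ.λ.λ.1, B ⇓ λ.λ.λ.2

Working:
Term A:
  start: (λ.λ.λ.(λ.λ.λ.1) 2) (λ.λ.λ.1)
  step 1: λ.λ.(λ.λ.λ.1) (λ.λ.λ.1)
  step 2: λ.λ.λ.λ.1

Term B:
  start: (λ.0 (λ.λ.λ.2)) (λ.0)
  step 1: (λ.0) (λ.λ.λ.2)
  step 2: λ.λ.λ.2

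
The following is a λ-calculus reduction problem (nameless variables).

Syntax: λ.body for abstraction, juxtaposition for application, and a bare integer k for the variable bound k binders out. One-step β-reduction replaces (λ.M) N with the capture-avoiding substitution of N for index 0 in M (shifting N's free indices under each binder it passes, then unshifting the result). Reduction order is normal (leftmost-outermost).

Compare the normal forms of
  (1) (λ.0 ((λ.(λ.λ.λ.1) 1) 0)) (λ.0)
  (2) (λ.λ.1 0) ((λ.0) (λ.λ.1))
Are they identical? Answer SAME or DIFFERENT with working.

Term A:
  start: (λ.0 ((λ.(λ.λ.λ.1) 1) 0)) (λ.0)
  →1  (λ.0) ((λ.(λ.λ.λ.1) (λ.0)) (λ.0))
  →2  (λ.(λ.λ.λ.1) (λ.0)) (λ.0)
  →3  (λ.λ.λ.1) (λ.0)
  →4  λ.λ.1

Term B:
  start: (λ.λ.1 0) ((λ.0) (λ.λ.1))
  →1  λ.(λ.0) (λ.λ.1) 0
  →2  λ.(λ.λ.1) 0
  →3  λ.λ.1

Answer: SAME — A ⇓ λ.λ.1, B ⇓ λ.λ.1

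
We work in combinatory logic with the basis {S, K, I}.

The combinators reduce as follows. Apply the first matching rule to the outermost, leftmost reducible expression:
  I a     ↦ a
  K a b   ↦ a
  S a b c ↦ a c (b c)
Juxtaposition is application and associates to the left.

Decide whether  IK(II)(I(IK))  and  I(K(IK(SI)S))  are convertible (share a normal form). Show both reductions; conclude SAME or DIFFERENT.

Term A:
  start: IK(II)(I(IK))
  step 1: K(II)(I(IK))
  step 2: II
  step 3: I

Term B:
  start: I(K(IK(SI)S))
  step 1: K(IK(SI)S)
  step 2: K(K(SI)S)
  step 3: K(SI)

Answer: DIFFERENT — A ⇓ I, B ⇓ K(SI)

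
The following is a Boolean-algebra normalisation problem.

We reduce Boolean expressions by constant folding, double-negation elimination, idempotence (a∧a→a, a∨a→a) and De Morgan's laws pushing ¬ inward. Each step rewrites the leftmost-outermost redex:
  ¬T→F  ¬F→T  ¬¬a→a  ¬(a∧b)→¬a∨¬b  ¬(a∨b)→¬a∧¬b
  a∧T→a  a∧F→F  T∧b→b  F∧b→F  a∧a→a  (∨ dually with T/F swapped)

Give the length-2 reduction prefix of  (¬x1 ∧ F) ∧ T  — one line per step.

  start: (¬x1 ∧ F) ∧ T
  step 1: ¬x1 ∧ F
  step 2: F

Answer: after 2 steps: F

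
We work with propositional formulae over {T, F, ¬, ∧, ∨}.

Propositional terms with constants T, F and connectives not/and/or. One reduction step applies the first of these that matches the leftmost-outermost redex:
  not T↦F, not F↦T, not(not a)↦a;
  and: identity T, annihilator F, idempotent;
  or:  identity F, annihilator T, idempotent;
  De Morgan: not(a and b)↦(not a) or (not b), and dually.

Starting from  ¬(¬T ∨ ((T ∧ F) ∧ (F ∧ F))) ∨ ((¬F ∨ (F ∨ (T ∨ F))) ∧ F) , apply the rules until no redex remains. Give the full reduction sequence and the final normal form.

Answer: normal form = T  (in 10 steps)

Derivation:
  start: ¬(¬T ∨ ((T ∧ F) ∧ (F ∧ F))) ∨ ((¬F ∨ (F ∨ (T ∨ F))) ∧ F)
  →1  (¬¬T ∧ ¬((T ∧ F) ∧ (F ∧ F))) ∨ ((¬F ∨ (F ∨ (T ∨ F))) ∧ F)
  →2  (T ∧ ¬((T ∧ F) ∧ (F ∧ F))) ∨ ((¬F ∨ (F ∨ (T ∨ F))) ∧ F)
  →3  ¬((T ∧ F) ∧ (F ∧ F)) ∨ ((¬F ∨ (F ∨ (T ∨ F))) ∧ F)
  →4  (¬(T ∧ F) ∨ ¬(F ∧ F)) ∨ ((¬F ∨ (F ∨ (T ∨ F))) ∧ F)
  →5  ((¬T ∨ ¬F) ∨ ¬(F ∧ F)) ∨ ((¬F ∨ (F ∨ (T ∨ F))) ∧ F)
  →6  ((F ∨ ¬F) ∨ ¬(F ∧ F)) ∨ ((¬F ∨ (F ∨ (T ∨ F))) ∧ F)
  →7  (¬F ∨ ¬(F ∧ F)) ∨ ((¬F ∨ (F ∨ (T ∨ F))) ∧ F)
  →8  (T ∨ ¬(F ∧ F)) ∨ ((¬F ∨ (F ∨ (T ∨ F))) ∧ F)
  →9  T ∨ ((¬F ∨ (F ∨ (T ∨ F))) ∧ F)
  →10  T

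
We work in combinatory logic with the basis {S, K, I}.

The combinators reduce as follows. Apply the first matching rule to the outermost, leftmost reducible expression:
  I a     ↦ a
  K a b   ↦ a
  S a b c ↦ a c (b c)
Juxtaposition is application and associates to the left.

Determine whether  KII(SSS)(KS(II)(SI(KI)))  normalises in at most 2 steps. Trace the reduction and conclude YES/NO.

  start: KII(SSS)(KS(II)(SI(KI)))
  →1  I(SSS)(KS(II)(SI(KI)))
  →2  SSS(KS(II)(SI(KI)))

Answer: NO — after 2 steps the term is SSS(KS(II)(SI(KI))), not yet normal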